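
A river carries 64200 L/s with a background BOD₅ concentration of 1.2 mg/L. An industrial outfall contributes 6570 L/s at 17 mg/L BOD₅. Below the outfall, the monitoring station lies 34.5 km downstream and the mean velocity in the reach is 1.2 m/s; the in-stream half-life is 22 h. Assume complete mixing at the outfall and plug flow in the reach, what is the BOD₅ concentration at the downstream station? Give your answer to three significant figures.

Mass balance: C = (64200·1.200 + 6570·17.00) / 70770 = 188700/70770 = 2.667 mg/L.
Travel time t = 34.5·1000 / 1.2 = 28750 s = 7.986 h.
Half-life 22 h → k = ln 2 / 22 = 0.03151 h⁻¹ = 0.7562 d⁻¹.
Decay over the reach: 2.667·exp(−kt) = 2.667·0.7775 = 2.074 mg/L.

2.07 mg/L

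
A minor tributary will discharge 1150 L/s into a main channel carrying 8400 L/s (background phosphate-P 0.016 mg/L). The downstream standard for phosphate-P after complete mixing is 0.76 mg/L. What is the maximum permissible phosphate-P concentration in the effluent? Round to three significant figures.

6.19 mg/L

At the limit, (Qr·Cr + Qe·Cₑ)/(Qr + Qe) = 0.76:
Cₑ = (9550·0.76 − 8400·0.01600) / 1150 = 6.194 mg/L.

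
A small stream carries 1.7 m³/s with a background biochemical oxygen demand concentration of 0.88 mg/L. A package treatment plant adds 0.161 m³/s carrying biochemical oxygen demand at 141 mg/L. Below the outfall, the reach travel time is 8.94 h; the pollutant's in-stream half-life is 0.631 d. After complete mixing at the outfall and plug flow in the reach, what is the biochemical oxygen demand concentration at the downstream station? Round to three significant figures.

8.64 mg/L

Mixed concentration C = ΣQC/ΣQ = (1.700·0.8800 + 0.1610·141.0) / 1.861 = 24.20/1.861 = 13.00 mg/L.
Half-life 0.631 d → k = ln 2 / 0.631 = 1.098 d⁻¹.
First-order decay: C = 13.00·exp(−k·t) = 13.00·0.6642 = 8.636 mg/L.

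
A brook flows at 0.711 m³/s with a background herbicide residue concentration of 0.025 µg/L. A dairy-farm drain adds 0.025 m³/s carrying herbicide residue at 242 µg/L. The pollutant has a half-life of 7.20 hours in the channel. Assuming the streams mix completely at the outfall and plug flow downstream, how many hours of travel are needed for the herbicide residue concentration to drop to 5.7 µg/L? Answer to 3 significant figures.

Mass balance: C = (0.7110·0.02500 + 0.02500·242.0) / 0.7360 = 6.068/0.7360 = 8.244 µg/L.
Half-life 7.20 h → k = ln 2 / 7.20 = 0.09627 h⁻¹ = 2.310 d⁻¹.
8.244·exp(−k·t) = 5.7 → t = ln(8.244/5.7)/k = 13800 s = 3.833 h.

3.83 h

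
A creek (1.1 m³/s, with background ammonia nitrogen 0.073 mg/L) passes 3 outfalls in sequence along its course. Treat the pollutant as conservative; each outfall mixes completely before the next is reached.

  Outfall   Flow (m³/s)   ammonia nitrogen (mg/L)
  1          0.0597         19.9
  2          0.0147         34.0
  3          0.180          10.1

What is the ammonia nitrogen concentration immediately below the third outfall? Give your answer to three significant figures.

2.65 mg/L

Outfall 1: combined Q = 1.160 m³/s; C = (1.100·0.07300 + 0.05970·19.90)/1.160 = 1.094 mg/L.
Outfall 2: combined Q = 1.174 m³/s; C = (1.160·1.094 + 0.01470·34.00)/1.174 = 1.506 mg/L.
Outfall 3: combined Q = 1.354 m³/s; C = (1.174·1.506 + 0.1800·10.10)/1.354 = 2.648 mg/L.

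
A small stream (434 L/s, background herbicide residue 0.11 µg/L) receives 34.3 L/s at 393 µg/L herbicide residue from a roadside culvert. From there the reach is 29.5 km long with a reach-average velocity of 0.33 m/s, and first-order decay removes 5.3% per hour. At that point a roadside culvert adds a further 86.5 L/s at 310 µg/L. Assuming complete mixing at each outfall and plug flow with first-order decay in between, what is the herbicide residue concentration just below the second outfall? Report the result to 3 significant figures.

54.6 µg/L

After mixing, C = (434.0·0.1100 + 34.30·393.0) / 468.3 = 13530/468.3 = 28.89 µg/L; combined flow 468.3 L/s.
Travel time t = 29.5·1000 / 0.33 = 89390 s = 24.83 h.
5.3%/h lost → k = −ln(1 − 0.053) = 0.05446 h⁻¹.
Applying C = C₀e^(−kt): 28.89 × 0.2587 = 7.472 µg/L.
Second outfall: C = (468.3·7.472 + 86.50·310.0)/554.8 = 54.64 µg/L.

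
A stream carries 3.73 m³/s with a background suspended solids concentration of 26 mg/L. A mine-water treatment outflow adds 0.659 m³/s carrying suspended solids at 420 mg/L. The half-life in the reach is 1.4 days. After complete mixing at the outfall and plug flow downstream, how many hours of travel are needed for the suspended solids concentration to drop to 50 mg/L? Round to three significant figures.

25.8 h

Flow-weighted average: C = (3.730·26.00 + 0.6590·420.0) / 4.389 = 373.8/4.389 = 85.16 mg/L.
Half-life 1.4 d → k = ln 2 / 1.4 = 0.4951 d⁻¹.
85.16·exp(−k·t) = 50 → t = ln(85.16/50)/k = 92920 s = 25.81 h.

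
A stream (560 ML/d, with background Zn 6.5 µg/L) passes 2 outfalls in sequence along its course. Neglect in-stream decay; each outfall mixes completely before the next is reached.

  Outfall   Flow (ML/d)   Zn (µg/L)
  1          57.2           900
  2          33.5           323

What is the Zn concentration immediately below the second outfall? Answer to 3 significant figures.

101 µg/L

Outfall 1: combined Q = 617.2 ML/d; C = (560.0·6.500 + 57.20·900.0)/617.2 = 89.31 µg/L.
Outfall 2: combined Q = 650.7 ML/d; C = (617.2·89.31 + 33.50·323.0)/650.7 = 101.3 µg/L.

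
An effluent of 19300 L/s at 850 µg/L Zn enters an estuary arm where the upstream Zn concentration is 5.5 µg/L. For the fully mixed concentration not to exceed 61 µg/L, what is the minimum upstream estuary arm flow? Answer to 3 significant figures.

274000 L/s

Set C_mix = 61: (Q·5.500 + 19300·850.0) / (Q + 19300) = 61
→ Q = 19300·(850.0 − 61)/(61 − 5.500) = 274400 L/s.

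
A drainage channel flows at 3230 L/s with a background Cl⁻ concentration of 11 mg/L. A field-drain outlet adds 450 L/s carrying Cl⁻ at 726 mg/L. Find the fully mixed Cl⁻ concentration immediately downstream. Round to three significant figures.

Conservation of mass: C = (3230·11.00 + 450.0·726.0) / 3680 = 362200/3680 = 98.43 mg/L.

98.4 mg/L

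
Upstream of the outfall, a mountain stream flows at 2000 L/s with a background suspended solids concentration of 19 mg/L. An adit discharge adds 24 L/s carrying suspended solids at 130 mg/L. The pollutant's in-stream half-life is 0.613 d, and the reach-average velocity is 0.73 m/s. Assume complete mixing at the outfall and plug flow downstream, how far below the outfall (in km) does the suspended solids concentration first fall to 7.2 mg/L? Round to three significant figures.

57.9 km

Conservation of mass: C = (2000·19.00 + 24.00·130.0) / 2024 = 41120/2024 = 20.32 mg/L.
Half-life 0.613 d → k = ln 2 / 0.613 = 1.131 d⁻¹.
Set 20.32·exp(−k·t) = 7.2 → t = ln(20.32/7.2)/k = 79260 s = 22.02 h.
Distance = v·t = 0.73·79260 = 57860 m = 57.86 km.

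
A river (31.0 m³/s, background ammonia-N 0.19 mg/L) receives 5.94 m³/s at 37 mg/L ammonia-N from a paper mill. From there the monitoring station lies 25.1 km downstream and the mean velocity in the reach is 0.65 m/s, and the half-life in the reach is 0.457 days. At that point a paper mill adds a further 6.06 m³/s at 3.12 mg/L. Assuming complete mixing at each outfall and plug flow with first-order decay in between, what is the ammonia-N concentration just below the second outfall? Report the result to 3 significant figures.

3.10 mg/L

Mixed concentration C = ΣQC/ΣQ = (31.00·0.1900 + 5.940·37.00) / 36.94 = 225.7/36.94 = 6.109 mg/L; combined flow 36.94 m³/s.
Travel time t = 25.1·1000 / 0.65 = 38620 s = 10.73 h.
Half-life 0.457 d → k = ln 2 / 0.457 = 1.517 d⁻¹.
First-order decay: C = 6.109·exp(−k·t) = 6.109·0.5077 = 3.102 mg/L.
Second outfall: C = (36.94·3.102 + 6.060·3.120)/43.00 = 3.104 mg/L.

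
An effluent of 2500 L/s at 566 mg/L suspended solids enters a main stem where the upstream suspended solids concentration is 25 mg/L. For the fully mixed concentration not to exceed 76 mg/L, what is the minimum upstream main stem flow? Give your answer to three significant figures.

24000 L/s

Set C_mix = 76: (Q·25.00 + 2500·566.0) / (Q + 2500) = 76
→ Q = 2500·(566.0 − 76)/(76 − 25.00) = 24020 L/s.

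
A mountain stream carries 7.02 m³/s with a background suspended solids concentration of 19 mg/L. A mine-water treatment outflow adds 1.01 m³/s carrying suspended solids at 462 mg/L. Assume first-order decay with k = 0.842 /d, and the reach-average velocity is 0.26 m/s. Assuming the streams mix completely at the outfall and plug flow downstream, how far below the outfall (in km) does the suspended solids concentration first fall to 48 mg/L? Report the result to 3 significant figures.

11.8 km

Mixed concentration C = ΣQC/ΣQ = (7.020·19.00 + 1.010·462.0) / 8.030 = 600.0/8.030 = 74.72 mg/L.
Set 74.72·exp(−k·t) = 48 → t = ln(74.72/48)/k = 45410 s = 12.61 h.
Distance = v·t = 0.26·45410 = 11810 m = 11.81 km.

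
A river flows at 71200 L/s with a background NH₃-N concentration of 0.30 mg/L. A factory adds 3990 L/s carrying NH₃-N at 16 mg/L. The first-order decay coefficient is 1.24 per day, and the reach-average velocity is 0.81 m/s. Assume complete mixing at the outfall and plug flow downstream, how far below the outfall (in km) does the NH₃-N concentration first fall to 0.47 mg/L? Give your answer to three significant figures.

Flow-weighted average: C = (71200·0.3000 + 3990·16.00) / 75190 = 85200/75190 = 1.133 mg/L.
Set 1.133·exp(−k·t) = 0.47 → t = ln(1.133/0.47)/k = 61320 s = 17.03 h.
Distance = v·t = 0.81·61320 = 49670 m = 49.67 km.

49.7 km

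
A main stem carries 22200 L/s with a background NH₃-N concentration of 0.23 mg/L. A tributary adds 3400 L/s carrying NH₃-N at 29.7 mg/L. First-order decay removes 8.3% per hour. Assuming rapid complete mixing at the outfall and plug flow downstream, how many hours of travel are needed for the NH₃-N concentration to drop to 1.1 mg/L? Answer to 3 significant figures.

15.3 h

Conservation of mass: C = (22200·0.2300 + 3400·29.70) / 25600 = 106100/25600 = 4.144 mg/L.
8.3%/h lost → k = −ln(1 − 0.083) = 0.08665 h⁻¹.
4.144·exp(−k·t) = 1.1 → t = ln(4.144/1.1)/k = 55110 s = 15.31 h.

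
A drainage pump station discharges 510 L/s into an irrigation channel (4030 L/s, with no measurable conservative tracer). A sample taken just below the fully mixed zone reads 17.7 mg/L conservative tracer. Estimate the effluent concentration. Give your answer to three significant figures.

Mass balance: 4030·0 + 510.0·Cₑ = 4540·17.70
→ Cₑ = (4540·17.70 − 4030·0) / 510.0 = 157.6 mg/L.

158 mg/L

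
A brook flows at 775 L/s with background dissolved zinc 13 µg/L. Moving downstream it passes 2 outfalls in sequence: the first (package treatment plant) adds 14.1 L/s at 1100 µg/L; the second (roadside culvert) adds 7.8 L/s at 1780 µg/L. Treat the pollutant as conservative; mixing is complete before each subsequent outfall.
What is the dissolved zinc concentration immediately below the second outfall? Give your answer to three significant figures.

49.5 µg/L

Outfall 1: combined Q = 789.1 L/s; C = (775.0·13.00 + 14.10·1100)/789.1 = 32.42 µg/L.
Outfall 2: combined Q = 796.9 L/s; C = (789.1·32.42 + 7.800·1780)/796.9 = 49.53 µg/L.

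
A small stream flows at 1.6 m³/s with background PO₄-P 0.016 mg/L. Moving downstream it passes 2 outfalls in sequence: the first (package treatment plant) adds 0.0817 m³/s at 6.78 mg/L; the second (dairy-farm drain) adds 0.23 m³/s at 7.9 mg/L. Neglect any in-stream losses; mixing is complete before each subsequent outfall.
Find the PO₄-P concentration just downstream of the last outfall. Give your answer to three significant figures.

Below outfall 1: Q → 1.682 m³/s, C = (1.600·0.01600 + 0.08170·6.780)/1.682 = 0.3446 mg/L.
Below outfall 2: Q → 1.912 m³/s, C = (1.682·0.3446 + 0.2300·7.900)/1.912 = 1.254 mg/L.

1.25 mg/L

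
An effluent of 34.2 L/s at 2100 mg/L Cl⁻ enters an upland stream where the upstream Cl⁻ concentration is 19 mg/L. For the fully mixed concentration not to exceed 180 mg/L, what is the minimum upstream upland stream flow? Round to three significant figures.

408 L/s

Set C_mix = 180: (Q·19.00 + 34.20·2100) / (Q + 34.20) = 180
→ Q = 34.20·(2100 − 180)/(180 − 19.00) = 407.9 L/s.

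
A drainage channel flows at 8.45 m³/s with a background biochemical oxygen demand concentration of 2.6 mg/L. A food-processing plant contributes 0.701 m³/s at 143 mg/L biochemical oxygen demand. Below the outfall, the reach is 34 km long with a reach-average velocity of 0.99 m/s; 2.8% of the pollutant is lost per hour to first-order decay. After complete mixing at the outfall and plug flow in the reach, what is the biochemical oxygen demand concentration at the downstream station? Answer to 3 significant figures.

10.2 mg/L

After mixing, C = (8.450·2.600 + 0.7010·143.0) / 9.151 = 122.2/9.151 = 13.36 mg/L.
Travel time t = 34·1000 / 0.99 = 34340 s = 9.540 h.
2.8%/h lost → k = −ln(1 − 0.028) = 0.02840 h⁻¹.
First-order decay: C = 13.36·exp(−k·t) = 13.36·0.7627 = 10.19 mg/L.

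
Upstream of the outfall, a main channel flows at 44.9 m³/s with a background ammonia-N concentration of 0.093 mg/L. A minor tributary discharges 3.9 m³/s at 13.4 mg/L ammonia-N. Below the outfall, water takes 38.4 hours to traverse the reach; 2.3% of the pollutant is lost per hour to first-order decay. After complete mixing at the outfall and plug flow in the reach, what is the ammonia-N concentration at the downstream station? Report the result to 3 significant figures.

Mixed concentration C = ΣQC/ΣQ = (44.90·0.09300 + 3.900·13.40) / 48.80 = 56.44/48.80 = 1.156 mg/L.
2.3%/h lost → k = −ln(1 − 0.023) = 0.02327 h⁻¹.
After decay, C = 1.156 × e^(−kt) = 1.156 × 0.4092 = 0.4732 mg/L.

0.473 mg/L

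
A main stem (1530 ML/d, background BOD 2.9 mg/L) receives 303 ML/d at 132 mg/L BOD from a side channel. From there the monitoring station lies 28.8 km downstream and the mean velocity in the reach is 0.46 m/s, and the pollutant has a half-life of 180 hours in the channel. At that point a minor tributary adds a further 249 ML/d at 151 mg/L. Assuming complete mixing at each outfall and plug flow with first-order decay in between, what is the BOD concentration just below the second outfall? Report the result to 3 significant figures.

Mass balance: C = (1530·2.900 + 303.0·132.0) / 1833 = 44430/1833 = 24.24 mg/L; combined flow 1833 ML/d.
Travel time t = 28.8·1000 / 0.46 = 62610 s = 17.39 h.
Half-life 180 h → k = ln 2 / 180 = 0.003851 h⁻¹ = 0.09242 d⁻¹.
Applying C = C₀e^(−kt): 24.24 × 0.9352 = 22.67 mg/L.
Second outfall: C = (1833·22.67 + 249.0·151.0)/2082 = 38.02 mg/L.

38.0 mg/L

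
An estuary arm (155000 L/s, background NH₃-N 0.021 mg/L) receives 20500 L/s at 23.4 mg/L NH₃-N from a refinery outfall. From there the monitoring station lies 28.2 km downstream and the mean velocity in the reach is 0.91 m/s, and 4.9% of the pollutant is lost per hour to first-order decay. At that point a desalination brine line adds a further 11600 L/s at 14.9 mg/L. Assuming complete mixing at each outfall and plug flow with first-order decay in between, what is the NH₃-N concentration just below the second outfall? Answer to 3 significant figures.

Mass balance: C = (155000·0.02100 + 20500·23.40) / 175500 = 483000/175500 = 2.752 mg/L; combined flow 175500 L/s.
Travel time t = 28.2·1000 / 0.91 = 30990 s = 8.608 h.
4.9%/h lost → k = −ln(1 − 0.049) = 0.05024 h⁻¹.
After decay, C = 2.752 × e^(−kt) = 2.752 × 0.6489 = 1.786 mg/L.
At the second outfall, C = (175500·1.786 + 11600·14.90) / (175500 + 11600) = 2.599 mg/L.

2.60 mg/L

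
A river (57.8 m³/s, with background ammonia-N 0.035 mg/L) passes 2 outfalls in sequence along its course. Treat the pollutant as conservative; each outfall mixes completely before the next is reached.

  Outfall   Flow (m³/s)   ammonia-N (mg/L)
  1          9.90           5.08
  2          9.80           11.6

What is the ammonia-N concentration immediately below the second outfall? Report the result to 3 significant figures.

2.14 mg/L

After outfall 1: Q = 57.80 + 9.900 = 67.70 m³/s; C = (57.80·0.03500 + 9.900·5.080)/67.70 = 0.7727 mg/L.
After outfall 2: Q = 67.70 + 9.800 = 77.50 m³/s; C = (67.70·0.7727 + 9.800·11.60)/77.50 = 2.142 mg/L.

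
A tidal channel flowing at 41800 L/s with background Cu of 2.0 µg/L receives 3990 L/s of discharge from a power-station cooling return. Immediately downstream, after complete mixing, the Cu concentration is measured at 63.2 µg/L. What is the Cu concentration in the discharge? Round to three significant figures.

Mass balance: 41800·2.000 + 3990·Cₑ = 45790·63.20
→ Cₑ = (45790·63.20 − 41800·2.000) / 3990 = 704.3 µg/L.

704 µg/L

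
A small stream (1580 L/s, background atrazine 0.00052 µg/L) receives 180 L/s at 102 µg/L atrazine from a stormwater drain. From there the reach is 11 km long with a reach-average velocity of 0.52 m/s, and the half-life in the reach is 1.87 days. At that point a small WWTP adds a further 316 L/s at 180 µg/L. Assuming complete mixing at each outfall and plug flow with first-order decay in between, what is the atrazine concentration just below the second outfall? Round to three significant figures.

Mixed concentration C = ΣQC/ΣQ = (1580·0.0005200 + 180.0·102.0) / 1760 = 18360/1760 = 10.43 µg/L; combined flow 1760 L/s.
Travel time t = 11·1000 / 0.52 = 21150 s = 5.876 h.
Half-life 1.87 d → k = ln 2 / 1.87 = 0.3707 d⁻¹.
Applying C = C₀e^(−kt): 10.43 × 0.9132 = 9.527 µg/L.
Second outfall: C = (1760·9.527 + 316.0·180.0)/2076 = 35.48 µg/L.

35.5 µg/L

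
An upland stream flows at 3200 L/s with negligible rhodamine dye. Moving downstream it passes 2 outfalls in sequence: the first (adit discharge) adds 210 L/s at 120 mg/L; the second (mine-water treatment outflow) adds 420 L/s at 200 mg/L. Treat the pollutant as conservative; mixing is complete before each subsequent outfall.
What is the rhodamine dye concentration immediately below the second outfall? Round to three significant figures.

28.5 mg/L

Outfall 1: combined Q = 3410 L/s; C = (3200·0 + 210.0·120.0)/3410 = 7.390 mg/L.
Outfall 2: combined Q = 3830 L/s; C = (3410·7.390 + 420.0·200.0)/3830 = 28.51 mg/L.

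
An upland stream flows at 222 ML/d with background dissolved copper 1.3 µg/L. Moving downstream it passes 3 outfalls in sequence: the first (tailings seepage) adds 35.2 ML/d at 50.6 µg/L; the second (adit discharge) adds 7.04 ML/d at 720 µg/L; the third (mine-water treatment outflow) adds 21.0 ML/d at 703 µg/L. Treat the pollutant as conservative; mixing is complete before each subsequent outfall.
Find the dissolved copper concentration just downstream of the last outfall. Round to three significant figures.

76.8 µg/L

After outfall 1: Q = 222.0 + 35.20 = 257.2 ML/d; C = (222.0·1.300 + 35.20·50.60)/257.2 = 8.047 µg/L.
After outfall 2: Q = 257.2 + 7.040 = 264.2 ML/d; C = (257.2·8.047 + 7.040·720.0)/264.2 = 27.02 µg/L.
After outfall 3: Q = 264.2 + 21.00 = 285.2 ML/d; C = (264.2·27.02 + 21.00·703.0)/285.2 = 76.78 µg/L.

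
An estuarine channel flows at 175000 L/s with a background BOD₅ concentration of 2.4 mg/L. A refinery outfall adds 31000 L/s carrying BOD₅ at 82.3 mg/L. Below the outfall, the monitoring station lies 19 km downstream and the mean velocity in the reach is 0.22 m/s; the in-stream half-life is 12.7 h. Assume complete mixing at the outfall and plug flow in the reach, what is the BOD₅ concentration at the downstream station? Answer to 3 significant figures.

After mixing, C = (175000·2.400 + 31000·82.30) / 206000 = 2971000/206000 = 14.42 mg/L.
Travel time t = 19·1000 / 0.22 = 86360 s = 23.99 h.
Half-life 12.7 h → k = ln 2 / 12.7 = 0.05458 h⁻¹ = 1.310 d⁻¹.
Decay over the reach: 14.42·exp(−kt) = 14.42·0.2700 = 3.894 mg/L.

3.89 mg/L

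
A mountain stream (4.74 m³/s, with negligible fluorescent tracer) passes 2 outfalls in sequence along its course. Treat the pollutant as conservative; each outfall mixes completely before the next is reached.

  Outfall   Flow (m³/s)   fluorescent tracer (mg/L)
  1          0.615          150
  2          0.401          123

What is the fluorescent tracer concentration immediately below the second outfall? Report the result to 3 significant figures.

Below outfall 1: Q → 5.355 m³/s, C = (4.740·0 + 0.6150·150.0)/5.355 = 17.23 mg/L.
Below outfall 2: Q → 5.756 m³/s, C = (5.355·17.23 + 0.4010·123.0)/5.756 = 24.60 mg/L.

24.6 mg/L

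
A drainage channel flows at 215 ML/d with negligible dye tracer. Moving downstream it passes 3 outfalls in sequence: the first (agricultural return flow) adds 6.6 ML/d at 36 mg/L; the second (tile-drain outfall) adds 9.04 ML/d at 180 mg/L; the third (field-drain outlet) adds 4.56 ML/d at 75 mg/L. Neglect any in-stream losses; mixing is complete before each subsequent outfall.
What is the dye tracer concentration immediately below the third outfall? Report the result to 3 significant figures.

Below outfall 1: Q → 221.6 ML/d, C = (215.0·0 + 6.600·36.00)/221.6 = 1.072 mg/L.
Below outfall 2: Q → 230.6 ML/d, C = (221.6·1.072 + 9.040·180.0)/230.6 = 8.085 mg/L.
Below outfall 3: Q → 235.2 ML/d, C = (230.6·8.085 + 4.560·75.00)/235.2 = 9.383 mg/L.

9.38 mg/L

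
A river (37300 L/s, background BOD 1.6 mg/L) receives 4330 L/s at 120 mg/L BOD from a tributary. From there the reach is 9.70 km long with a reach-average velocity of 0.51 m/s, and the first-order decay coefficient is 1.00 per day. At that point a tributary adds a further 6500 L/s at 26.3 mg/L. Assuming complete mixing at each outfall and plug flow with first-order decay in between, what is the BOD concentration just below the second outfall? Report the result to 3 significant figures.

Mixed concentration C = ΣQC/ΣQ = (37300·1.600 + 4330·120.0) / 41630 = 579300/41630 = 13.91 mg/L; combined flow 41630 L/s.
Travel time t = 9.70·1000 / 0.51 = 19020 s = 5.283 h.
After decay, C = 13.91 × e^(−kt) = 13.91 × 0.8024 = 11.17 mg/L.
Second outfall: C = (41630·11.17 + 6500·26.30)/48130 = 13.21 mg/L.

13.2 mg/L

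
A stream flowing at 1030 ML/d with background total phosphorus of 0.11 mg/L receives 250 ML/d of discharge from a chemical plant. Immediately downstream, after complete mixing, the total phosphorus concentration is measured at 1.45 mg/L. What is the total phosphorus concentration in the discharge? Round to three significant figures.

6.97 mg/L

Mass balance: 1030·0.1100 + 250.0·Cₑ = 1280·1.450
→ Cₑ = (1280·1.450 − 1030·0.1100) / 250.0 = 6.971 mg/L.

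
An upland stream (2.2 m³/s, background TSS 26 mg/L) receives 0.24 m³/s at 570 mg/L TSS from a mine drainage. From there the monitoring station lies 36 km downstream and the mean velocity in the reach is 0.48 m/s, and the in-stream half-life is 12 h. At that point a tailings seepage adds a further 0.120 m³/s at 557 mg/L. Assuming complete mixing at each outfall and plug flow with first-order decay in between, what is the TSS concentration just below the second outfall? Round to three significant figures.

Flow-weighted average: C = (2.200·26.00 + 0.2400·570.0) / 2.440 = 194.0/2.440 = 79.51 mg/L; combined flow 2.440 m³/s.
Travel time t = 36·1000 / 0.48 = 75000 s = 20.83 h.
Half-life 12 h → k = ln 2 / 12 = 0.05776 h⁻¹ = 1.386 d⁻¹.
First-order decay: C = 79.51·exp(−k·t) = 79.51·0.3002 = 23.87 mg/L.
At the second outfall, C = (2.440·23.87 + 0.1200·557.0) / (2.440 + 0.1200) = 48.86 mg/L.

48.9 mg/L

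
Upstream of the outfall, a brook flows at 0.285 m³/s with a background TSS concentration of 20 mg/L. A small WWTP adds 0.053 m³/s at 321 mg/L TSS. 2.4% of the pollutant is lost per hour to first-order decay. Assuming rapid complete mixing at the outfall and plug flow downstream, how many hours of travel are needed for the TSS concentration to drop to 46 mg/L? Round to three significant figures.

15.6 h

Conservation of mass: C = (0.2850·20.00 + 0.05300·321.0) / 0.3380 = 22.71/0.3380 = 67.20 mg/L.
2.4%/h lost → k = −ln(1 − 0.024) = 0.02429 h⁻¹.
67.20·exp(−k·t) = 46 → t = ln(67.20/46)/k = 56170 s = 15.60 h.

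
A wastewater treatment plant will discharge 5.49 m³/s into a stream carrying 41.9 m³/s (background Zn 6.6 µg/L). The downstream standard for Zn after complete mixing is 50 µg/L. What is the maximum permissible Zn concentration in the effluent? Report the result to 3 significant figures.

At the limit, (Qr·Cr + Qe·Cₑ)/(Qr + Qe) = 50:
Cₑ = (47.39·50 − 41.90·6.600) / 5.490 = 381.2 µg/L.

381 µg/L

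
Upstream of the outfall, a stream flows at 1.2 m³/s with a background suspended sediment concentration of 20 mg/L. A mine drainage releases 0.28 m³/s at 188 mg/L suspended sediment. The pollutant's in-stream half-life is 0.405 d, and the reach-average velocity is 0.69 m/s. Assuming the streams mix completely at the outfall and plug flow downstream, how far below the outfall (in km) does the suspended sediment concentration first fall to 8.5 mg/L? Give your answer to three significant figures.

62.9 km

Conservation of mass: C = (1.200·20.00 + 0.2800·188.0) / 1.480 = 76.64/1.480 = 51.78 mg/L.
Half-life 0.405 d → k = ln 2 / 0.405 = 1.711 d⁻¹.
Set 51.78·exp(−k·t) = 8.5 → t = ln(51.78/8.5)/k = 91220 s = 25.34 h.
Distance = v·t = 0.69·91220 = 62940 m = 62.94 km.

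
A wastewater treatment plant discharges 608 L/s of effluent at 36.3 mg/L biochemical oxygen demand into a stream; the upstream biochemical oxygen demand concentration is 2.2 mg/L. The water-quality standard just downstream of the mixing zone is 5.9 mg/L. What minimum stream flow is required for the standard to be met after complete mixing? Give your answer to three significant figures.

Set C_mix = 5.9: (Q·2.200 + 608.0·36.30) / (Q + 608.0) = 5.9
→ Q = 608.0·(36.30 − 5.9)/(5.9 − 2.200) = 4995 L/s.

5000 L/s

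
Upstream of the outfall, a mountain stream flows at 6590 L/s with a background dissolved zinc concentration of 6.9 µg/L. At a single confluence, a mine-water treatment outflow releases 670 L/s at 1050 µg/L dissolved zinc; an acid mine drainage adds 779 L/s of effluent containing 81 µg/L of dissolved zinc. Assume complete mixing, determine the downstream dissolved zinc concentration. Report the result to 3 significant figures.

Mixed concentration C = ΣQC/ΣQ = (6590·6.900 + 670.0·1050 + 779.0·81.00) / 8039 = 812100/8039 = 101.0 µg/L.

101 µg/L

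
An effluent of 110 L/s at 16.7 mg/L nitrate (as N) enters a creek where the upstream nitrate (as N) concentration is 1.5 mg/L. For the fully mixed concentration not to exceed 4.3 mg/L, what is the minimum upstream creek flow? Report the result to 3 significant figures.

Set C_mix = 4.3: (Q·1.500 + 110.0·16.70) / (Q + 110.0) = 4.3
→ Q = 110.0·(16.70 − 4.3)/(4.3 − 1.500) = 487.1 L/s.

487 L/s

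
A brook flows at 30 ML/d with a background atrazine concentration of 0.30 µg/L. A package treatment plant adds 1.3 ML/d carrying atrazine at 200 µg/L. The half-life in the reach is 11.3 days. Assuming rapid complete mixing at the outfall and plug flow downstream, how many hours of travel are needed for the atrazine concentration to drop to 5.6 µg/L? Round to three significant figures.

Mixed concentration C = ΣQC/ΣQ = (30.00·0.3000 + 1.300·200.0) / 31.30 = 269.0/31.30 = 8.594 µg/L.
Half-life 11.3 d → k = ln 2 / 11.3 = 0.06134 d⁻¹.
8.594·exp(−k·t) = 5.6 → t = ln(8.594/5.6)/k = 603300 s = 167.6 h.

168 h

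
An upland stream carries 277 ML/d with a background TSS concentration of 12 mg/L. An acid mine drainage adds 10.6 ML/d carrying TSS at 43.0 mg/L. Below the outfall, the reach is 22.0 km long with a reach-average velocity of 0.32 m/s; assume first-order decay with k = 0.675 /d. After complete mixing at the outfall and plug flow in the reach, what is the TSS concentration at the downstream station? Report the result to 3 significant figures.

Flow-weighted average: C = (277.0·12.00 + 10.60·43.00) / 287.6 = 3780/287.6 = 13.14 mg/L.
Travel time t = 22.0·1000 / 0.32 = 68750 s = 19.10 h.
Decay over the reach: 13.14·exp(−kt) = 13.14·0.5844 = 7.681 mg/L.

7.68 mg/L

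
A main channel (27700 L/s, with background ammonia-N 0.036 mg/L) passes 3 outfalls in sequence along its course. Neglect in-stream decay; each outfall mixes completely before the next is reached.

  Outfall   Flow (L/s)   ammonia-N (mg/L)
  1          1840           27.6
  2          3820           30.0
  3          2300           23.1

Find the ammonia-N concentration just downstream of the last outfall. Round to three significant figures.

Below outfall 1: Q → 29540 L/s, C = (27700·0.03600 + 1840·27.60)/29540 = 1.753 mg/L.
Below outfall 2: Q → 33360 L/s, C = (29540·1.753 + 3820·30.00)/33360 = 4.987 mg/L.
Below outfall 3: Q → 35660 L/s, C = (33360·4.987 + 2300·23.10)/35660 = 6.156 mg/L.

6.16 mg/L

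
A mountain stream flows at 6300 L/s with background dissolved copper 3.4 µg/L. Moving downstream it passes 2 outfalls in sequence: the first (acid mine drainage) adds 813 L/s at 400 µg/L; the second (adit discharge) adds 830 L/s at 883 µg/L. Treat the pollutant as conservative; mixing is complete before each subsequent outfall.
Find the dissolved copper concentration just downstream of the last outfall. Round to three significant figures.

136 µg/L

Outfall 1: combined Q = 7113 L/s; C = (6300·3.400 + 813.0·400.0)/7113 = 48.73 µg/L.
Outfall 2: combined Q = 7943 L/s; C = (7113·48.73 + 830.0·883.0)/7943 = 135.9 µg/L.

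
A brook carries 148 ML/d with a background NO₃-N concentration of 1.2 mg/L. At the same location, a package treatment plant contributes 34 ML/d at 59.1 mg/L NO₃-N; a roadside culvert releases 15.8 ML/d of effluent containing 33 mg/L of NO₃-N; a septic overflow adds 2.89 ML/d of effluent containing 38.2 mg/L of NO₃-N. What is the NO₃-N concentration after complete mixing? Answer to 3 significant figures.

14.0 mg/L

Mixed concentration C = ΣQC/ΣQ = (148.0·1.200 + 34.00·59.10 + 15.80·33.00 + 2.890·38.20) / 200.7 = 2819/200.7 = 14.05 mg/L.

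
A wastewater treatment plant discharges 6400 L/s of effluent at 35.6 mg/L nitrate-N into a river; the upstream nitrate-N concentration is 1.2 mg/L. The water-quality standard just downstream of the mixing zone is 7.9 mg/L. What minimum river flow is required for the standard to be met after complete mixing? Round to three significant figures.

26500 L/s

Set C_mix = 7.9: (Q·1.200 + 6400·35.60) / (Q + 6400) = 7.9
→ Q = 6400·(35.60 − 7.9)/(7.9 − 1.200) = 26460 L/s.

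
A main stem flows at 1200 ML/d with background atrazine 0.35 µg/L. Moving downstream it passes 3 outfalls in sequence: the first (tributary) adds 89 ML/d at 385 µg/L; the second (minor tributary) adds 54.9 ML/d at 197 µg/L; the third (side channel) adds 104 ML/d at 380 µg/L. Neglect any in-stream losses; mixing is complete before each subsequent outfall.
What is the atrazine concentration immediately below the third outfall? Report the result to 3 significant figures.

Below outfall 1: Q → 1289 ML/d, C = (1200·0.3500 + 89.00·385.0)/1289 = 26.91 µg/L.
Below outfall 2: Q → 1344 ML/d, C = (1289·26.91 + 54.90·197.0)/1344 = 33.86 µg/L.
Below outfall 3: Q → 1448 ML/d, C = (1344·33.86 + 104.0·380.0)/1448 = 58.72 µg/L.

58.7 µg/L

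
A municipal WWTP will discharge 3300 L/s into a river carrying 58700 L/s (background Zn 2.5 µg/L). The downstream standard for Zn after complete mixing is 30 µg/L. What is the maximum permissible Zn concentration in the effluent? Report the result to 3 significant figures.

At the limit, (Qr·Cr + Qe·Cₑ)/(Qr + Qe) = 30:
Cₑ = (62000·30 − 58700·2.500) / 3300 = 519.2 µg/L.

519 µg/L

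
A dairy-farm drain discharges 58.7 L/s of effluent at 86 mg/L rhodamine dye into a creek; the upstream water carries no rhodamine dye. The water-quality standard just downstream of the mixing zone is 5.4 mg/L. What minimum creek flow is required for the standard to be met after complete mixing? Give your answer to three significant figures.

876 L/s

Set C_mix = 5.4: (Q·0 + 58.70·86.00) / (Q + 58.70) = 5.4
→ Q = 58.70·(86.00 − 5.4)/(5.4 − 0) = 876.2 L/s.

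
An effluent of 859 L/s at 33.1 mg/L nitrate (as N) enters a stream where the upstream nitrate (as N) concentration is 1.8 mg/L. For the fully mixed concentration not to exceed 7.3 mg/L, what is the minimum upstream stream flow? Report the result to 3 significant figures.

Set C_mix = 7.3: (Q·1.800 + 859.0·33.10) / (Q + 859.0) = 7.3
→ Q = 859.0·(33.10 − 7.3)/(7.3 − 1.800) = 4029 L/s.

4030 L/s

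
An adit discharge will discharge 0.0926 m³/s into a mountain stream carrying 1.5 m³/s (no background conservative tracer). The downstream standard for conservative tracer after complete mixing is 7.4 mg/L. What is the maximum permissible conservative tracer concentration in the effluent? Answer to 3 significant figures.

At the limit, (Qr·Cr + Qe·Cₑ)/(Qr + Qe) = 7.4:
Cₑ = (1.593·7.4 − 1.500·0) / 0.09260 = 127.3 mg/L.

127 mg/L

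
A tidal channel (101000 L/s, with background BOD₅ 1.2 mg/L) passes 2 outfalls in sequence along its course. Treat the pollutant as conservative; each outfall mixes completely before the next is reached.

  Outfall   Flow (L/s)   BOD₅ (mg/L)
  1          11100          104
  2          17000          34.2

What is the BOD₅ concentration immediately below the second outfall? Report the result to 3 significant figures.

Outfall 1: combined Q = 112100 L/s; C = (101000·1.200 + 11100·104.0)/112100 = 11.38 mg/L.
Outfall 2: combined Q = 129100 L/s; C = (112100·11.38 + 17000·34.20)/129100 = 14.38 mg/L.

14.4 mg/L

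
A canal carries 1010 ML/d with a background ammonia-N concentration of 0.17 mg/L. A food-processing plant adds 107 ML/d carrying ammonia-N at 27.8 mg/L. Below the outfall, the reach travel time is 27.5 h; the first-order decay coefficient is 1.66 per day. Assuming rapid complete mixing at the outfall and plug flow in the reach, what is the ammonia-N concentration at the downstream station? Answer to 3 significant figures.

Mass balance: C = (1010·0.1700 + 107.0·27.80) / 1117 = 3146/1117 = 2.817 mg/L.
First-order decay: C = 2.817·exp(−k·t) = 2.817·0.1493 = 0.4204 mg/L.

0.420 mg/L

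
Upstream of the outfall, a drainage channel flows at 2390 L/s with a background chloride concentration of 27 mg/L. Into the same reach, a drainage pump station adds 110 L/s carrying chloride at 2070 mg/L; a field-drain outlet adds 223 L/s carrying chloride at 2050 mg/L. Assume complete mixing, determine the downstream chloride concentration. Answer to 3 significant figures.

275 mg/L

Mass balance: C = (2390·27.00 + 110.0·2070 + 223.0·2050) / 2723 = 749400/2723 = 275.2 mg/L.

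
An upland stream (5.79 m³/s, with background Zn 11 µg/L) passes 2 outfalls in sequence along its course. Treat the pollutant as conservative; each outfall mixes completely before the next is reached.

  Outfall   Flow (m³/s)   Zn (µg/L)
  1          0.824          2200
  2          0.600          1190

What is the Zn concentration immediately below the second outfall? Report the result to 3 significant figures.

359 µg/L

Below outfall 1: Q → 6.614 m³/s, C = (5.790·11.00 + 0.8240·2200)/6.614 = 283.7 µg/L.
Below outfall 2: Q → 7.214 m³/s, C = (6.614·283.7 + 0.6000·1190)/7.214 = 359.1 µg/L.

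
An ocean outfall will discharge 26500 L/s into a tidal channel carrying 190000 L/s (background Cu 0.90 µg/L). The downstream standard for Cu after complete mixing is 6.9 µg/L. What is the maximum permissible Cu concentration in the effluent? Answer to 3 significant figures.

At the limit, (Qr·Cr + Qe·Cₑ)/(Qr + Qe) = 6.9:
Cₑ = (216500·6.9 − 190000·0.9000) / 26500 = 49.92 µg/L.

49.9 µg/L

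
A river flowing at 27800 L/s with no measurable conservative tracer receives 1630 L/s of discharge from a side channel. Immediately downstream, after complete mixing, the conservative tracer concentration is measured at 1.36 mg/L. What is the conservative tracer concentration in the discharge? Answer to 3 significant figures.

Mass balance: 27800·0 + 1630·Cₑ = 29430·1.360
→ Cₑ = (29430·1.360 − 27800·0) / 1630 = 24.56 mg/L.

24.6 mg/L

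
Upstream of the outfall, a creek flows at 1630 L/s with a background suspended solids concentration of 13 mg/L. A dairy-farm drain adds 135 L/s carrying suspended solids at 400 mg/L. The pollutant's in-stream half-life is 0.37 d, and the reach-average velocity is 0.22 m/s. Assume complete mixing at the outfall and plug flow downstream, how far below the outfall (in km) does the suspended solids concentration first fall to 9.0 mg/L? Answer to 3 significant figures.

15.8 km

Conservation of mass: C = (1630·13.00 + 135.0·400.0) / 1765 = 75190/1765 = 42.60 mg/L.
Half-life 0.37 d → k = ln 2 / 0.37 = 1.873 d⁻¹.
Set 42.60·exp(−k·t) = 9.0 → t = ln(42.60/9.0)/k = 71700 s = 19.92 h.
Distance = v·t = 0.22·71700 = 15770 m = 15.77 km.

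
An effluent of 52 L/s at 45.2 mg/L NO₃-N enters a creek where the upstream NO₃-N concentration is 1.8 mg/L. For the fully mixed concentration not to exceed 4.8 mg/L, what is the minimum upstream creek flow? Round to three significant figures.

700 L/s

Set C_mix = 4.8: (Q·1.800 + 52.00·45.20) / (Q + 52.00) = 4.8
→ Q = 52.00·(45.20 − 4.8)/(4.8 − 1.800) = 700.3 L/s.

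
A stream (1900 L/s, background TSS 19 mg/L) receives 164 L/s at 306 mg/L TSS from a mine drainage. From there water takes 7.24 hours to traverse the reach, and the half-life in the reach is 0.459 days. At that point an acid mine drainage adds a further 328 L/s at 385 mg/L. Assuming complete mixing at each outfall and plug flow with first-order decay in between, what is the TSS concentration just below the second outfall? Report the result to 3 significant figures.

75.7 mg/L

Flow-weighted average: C = (1900·19.00 + 164.0·306.0) / 2064 = 86280/2064 = 41.80 mg/L; combined flow 2064 L/s.
Half-life 0.459 d → k = ln 2 / 0.459 = 1.510 d⁻¹.
Decay over the reach: 41.80·exp(−kt) = 41.80·0.6341 = 26.51 mg/L.
At the second outfall, C = (2064·26.51 + 328.0·385.0) / (2064 + 328.0) = 75.67 mg/L.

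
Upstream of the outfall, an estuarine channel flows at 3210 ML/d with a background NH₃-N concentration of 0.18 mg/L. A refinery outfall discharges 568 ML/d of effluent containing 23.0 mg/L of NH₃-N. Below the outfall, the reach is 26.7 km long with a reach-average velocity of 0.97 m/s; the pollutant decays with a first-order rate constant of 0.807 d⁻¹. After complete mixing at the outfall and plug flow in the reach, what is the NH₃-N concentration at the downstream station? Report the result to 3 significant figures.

Mixed concentration C = ΣQC/ΣQ = (3210·0.1800 + 568.0·23.00) / 3778 = 13640/3778 = 3.611 mg/L.
Travel time t = 26.7·1000 / 0.97 = 27530 s = 7.646 h.
Applying C = C₀e^(−kt): 3.611 × 0.7733 = 2.792 mg/L.

2.79 mg/L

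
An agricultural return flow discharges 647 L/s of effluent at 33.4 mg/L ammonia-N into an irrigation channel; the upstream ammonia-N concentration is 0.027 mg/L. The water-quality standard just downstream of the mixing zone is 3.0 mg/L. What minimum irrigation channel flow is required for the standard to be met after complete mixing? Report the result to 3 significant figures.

Set C_mix = 3.0: (Q·0.02700 + 647.0·33.40) / (Q + 647.0) = 3.0
→ Q = 647.0·(33.40 − 3.0)/(3.0 − 0.02700) = 6616 L/s.

6620 L/s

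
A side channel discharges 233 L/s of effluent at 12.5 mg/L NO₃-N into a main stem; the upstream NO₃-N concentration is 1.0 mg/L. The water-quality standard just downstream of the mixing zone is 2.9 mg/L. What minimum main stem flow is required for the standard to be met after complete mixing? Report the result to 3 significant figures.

Set C_mix = 2.9: (Q·1.000 + 233.0·12.50) / (Q + 233.0) = 2.9
→ Q = 233.0·(12.50 − 2.9)/(2.9 − 1.000) = 1177 L/s.

1180 L/s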